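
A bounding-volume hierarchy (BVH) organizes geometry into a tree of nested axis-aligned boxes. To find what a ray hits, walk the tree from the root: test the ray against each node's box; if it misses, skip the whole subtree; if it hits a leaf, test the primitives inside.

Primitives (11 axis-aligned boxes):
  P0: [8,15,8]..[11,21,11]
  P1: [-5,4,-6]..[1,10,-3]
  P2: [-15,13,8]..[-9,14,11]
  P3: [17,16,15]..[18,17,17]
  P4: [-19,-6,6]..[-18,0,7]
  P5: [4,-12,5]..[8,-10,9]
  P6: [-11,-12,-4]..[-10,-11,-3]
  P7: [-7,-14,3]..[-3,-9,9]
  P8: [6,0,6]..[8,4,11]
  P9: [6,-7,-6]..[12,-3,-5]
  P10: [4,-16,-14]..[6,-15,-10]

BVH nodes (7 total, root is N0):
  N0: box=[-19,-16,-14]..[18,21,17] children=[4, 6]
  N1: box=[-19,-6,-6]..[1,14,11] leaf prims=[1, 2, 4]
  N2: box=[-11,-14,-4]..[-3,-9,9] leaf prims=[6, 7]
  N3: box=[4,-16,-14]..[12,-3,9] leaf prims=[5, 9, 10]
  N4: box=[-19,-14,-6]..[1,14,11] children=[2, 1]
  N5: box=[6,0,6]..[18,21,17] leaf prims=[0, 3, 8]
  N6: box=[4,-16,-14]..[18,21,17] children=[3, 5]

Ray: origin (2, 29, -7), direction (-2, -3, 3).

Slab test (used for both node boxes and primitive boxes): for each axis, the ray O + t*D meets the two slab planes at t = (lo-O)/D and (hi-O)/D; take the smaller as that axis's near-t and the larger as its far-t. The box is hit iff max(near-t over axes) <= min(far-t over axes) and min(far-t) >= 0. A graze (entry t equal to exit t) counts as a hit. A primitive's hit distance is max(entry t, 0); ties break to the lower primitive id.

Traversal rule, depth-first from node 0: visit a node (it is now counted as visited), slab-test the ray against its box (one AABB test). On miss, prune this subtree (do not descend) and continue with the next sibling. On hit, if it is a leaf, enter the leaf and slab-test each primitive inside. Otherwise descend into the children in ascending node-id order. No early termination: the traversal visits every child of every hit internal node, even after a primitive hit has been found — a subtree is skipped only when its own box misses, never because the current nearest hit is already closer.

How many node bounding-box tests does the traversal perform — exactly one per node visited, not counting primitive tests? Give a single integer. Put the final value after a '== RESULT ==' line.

Trace the traversal:
N0 x:[-8,21/2] y:[8/3,15] z:[-7/3,8] -> hit [8/3,8], descend [4, 6]
  N4 x:[1/2,21/2] y:[5,43/3] z:[1/3,6] -> hit [5,6], descend [1, 2]
    N1 x:[1/2,21/2] y:[5,35/3] z:[1/3,6] -> hit [5,6] leaf, test {P1(miss), P2(miss), P4(miss)}
    N2 x:[5/2,13/2] y:[38/3,43/3] z:[1,16/3] -> miss, prune
  N6 x:[-8,-1] y:[8/3,15] z:[-7/3,8] -> miss, prune

Summary -> nodes [0, 4, 1, 2, 6]; box-tests=5; leaf-entries=1; first=miss

== RESULT ==
5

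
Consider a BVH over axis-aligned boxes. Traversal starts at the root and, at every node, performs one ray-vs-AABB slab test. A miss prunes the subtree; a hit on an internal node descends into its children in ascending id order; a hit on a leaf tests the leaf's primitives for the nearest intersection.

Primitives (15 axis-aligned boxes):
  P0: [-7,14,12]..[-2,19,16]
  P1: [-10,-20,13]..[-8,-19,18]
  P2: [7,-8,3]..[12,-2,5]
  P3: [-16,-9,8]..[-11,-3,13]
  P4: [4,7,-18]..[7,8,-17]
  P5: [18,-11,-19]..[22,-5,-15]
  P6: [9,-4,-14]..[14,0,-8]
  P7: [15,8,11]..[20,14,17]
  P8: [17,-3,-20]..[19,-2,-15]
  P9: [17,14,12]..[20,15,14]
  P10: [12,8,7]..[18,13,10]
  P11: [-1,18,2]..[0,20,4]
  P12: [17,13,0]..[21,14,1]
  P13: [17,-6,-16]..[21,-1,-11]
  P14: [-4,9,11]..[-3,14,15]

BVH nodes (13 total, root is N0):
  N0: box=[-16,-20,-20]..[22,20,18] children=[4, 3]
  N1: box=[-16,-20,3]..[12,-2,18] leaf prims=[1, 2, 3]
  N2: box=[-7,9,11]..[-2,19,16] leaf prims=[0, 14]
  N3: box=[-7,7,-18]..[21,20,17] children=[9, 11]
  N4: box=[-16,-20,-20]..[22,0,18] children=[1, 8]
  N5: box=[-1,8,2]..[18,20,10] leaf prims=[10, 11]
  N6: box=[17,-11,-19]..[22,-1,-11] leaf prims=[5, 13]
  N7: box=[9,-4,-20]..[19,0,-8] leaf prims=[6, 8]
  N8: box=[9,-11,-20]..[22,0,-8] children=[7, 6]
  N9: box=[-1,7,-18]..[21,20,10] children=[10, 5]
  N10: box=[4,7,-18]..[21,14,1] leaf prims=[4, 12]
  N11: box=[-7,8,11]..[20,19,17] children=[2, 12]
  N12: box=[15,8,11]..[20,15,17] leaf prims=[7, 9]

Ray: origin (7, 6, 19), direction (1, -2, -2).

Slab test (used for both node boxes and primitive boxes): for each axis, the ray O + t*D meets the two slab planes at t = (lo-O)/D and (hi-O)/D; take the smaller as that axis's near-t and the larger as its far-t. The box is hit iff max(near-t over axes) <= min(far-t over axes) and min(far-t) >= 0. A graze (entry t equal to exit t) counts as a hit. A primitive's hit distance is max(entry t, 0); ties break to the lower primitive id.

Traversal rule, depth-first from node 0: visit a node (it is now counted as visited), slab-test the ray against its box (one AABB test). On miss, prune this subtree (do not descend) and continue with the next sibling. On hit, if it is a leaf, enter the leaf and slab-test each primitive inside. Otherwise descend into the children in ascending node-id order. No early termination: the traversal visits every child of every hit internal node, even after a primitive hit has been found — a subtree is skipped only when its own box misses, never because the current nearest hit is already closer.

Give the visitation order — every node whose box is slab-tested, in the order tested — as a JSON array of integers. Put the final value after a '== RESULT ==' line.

Trace the traversal:
N0 x:[-23,15] y:[-7,13] z:[1/2,39/2] -> hit [1/2,13], descend [3, 4]
  N3 x:[-14,14] y:[-7,-1/2] z:[1,37/2] -> miss, prune
  N4 x:[-23,15] y:[3,13] z:[1/2,39/2] -> hit [3,13], descend [1, 8]
    N1 x:[-23,5] y:[4,13] z:[1/2,8] -> hit [4,5] leaf, test {P1(miss), P2(miss), P3(miss)}
    N8 x:[2,15] y:[3,17/2] z:[27/2,39/2] -> miss, prune

Summary -> nodes [0, 3, 4, 1, 8]; box-tests=5; leaf-entries=1; first=miss

== RESULT ==
[0, 3, 4, 1, 8]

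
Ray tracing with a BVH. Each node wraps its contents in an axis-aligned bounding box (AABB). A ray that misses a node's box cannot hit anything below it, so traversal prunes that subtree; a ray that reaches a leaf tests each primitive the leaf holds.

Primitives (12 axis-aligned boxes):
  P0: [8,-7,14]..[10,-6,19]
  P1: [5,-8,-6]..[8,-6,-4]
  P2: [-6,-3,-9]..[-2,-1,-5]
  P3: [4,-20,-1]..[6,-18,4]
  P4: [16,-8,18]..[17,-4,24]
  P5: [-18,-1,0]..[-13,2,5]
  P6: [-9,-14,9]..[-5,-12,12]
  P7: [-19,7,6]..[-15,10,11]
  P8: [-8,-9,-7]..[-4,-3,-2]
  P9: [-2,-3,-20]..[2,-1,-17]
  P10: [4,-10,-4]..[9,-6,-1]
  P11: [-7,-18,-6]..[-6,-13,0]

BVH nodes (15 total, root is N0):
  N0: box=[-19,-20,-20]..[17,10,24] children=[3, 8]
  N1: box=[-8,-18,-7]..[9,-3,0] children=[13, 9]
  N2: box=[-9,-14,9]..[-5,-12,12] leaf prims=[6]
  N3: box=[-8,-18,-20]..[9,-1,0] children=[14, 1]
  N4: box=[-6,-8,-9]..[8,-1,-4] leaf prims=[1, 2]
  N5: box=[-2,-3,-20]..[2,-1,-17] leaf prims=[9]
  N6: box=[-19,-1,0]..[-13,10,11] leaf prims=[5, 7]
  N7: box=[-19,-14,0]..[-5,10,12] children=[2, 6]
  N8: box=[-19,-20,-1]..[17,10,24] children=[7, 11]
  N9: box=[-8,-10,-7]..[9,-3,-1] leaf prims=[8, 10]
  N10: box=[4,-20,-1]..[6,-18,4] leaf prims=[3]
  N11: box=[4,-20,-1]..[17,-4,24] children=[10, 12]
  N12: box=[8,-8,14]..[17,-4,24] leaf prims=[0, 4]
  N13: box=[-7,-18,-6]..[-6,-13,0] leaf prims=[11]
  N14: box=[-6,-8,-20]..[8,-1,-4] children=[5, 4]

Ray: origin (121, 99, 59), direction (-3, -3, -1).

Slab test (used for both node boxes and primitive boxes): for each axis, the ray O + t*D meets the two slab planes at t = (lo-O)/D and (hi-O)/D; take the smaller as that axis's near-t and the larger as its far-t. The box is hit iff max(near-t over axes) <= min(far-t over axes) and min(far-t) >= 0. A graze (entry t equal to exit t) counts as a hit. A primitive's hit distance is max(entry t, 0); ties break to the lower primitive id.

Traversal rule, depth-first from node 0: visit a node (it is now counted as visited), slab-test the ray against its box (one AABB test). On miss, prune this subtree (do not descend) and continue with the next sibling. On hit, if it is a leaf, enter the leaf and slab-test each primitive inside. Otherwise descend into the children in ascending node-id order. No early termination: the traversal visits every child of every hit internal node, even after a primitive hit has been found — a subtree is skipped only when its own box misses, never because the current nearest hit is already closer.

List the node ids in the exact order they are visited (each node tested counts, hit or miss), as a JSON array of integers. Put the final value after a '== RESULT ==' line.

Trace the traversal:
N0 x:[104/3,140/3] y:[89/3,119/3] z:[35,79] -> hit [35,119/3], descend [3, 8]
  N3 x:[112/3,43] y:[100/3,39] z:[59,79] -> miss, prune
  N8 x:[104/3,140/3] y:[89/3,119/3] z:[35,60] -> hit [35,119/3], descend [7, 11]
    N7 x:[42,140/3] y:[89/3,113/3] z:[47,59] -> miss, prune
    N11 x:[104/3,39] y:[103/3,119/3] z:[35,60] -> hit [35,39], descend [10, 12]
      N10 x:[115/3,39] y:[39,119/3] z:[55,60] -> miss, prune
      N12 x:[104/3,113/3] y:[103/3,107/3] z:[35,45] -> hit [35,107/3] leaf, test {P0(miss), P4@t=35}

Visited [0, 3, 8, 7, 11, 10, 12]. Tests: 7 box, 1 leaf. Nearest: P4.

== RESULT ==
[0, 3, 8, 7, 11, 10, 12]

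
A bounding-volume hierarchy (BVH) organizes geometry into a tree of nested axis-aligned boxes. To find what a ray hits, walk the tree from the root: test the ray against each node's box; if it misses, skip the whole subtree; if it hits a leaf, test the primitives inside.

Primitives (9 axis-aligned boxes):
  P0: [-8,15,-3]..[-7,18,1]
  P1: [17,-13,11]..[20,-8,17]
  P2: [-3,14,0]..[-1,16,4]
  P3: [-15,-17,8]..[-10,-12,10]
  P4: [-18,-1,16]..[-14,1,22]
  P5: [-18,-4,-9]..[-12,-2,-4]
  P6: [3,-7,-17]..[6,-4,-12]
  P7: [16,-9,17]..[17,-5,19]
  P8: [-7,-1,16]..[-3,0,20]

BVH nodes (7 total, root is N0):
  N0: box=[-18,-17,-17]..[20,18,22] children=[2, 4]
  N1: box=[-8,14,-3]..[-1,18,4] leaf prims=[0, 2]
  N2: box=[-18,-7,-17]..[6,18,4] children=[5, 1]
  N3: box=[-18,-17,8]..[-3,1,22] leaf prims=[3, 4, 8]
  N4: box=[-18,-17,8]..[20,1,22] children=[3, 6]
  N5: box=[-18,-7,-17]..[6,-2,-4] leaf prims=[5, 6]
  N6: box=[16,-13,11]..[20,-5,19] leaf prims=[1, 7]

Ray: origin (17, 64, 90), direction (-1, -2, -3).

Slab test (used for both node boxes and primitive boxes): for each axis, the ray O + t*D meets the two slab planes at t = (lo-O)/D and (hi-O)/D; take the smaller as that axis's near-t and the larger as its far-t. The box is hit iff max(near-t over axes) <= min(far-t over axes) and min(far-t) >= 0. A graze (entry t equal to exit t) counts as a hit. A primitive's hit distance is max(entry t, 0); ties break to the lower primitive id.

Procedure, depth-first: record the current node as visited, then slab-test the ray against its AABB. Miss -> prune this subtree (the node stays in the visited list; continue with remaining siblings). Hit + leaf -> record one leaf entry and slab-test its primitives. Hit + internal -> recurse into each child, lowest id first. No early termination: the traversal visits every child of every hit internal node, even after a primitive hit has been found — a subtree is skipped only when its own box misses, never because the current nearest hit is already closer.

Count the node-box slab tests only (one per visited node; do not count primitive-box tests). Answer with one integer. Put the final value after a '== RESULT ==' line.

Traverse from the root:
N0 x:[-3,35] y:[23,81/2] z:[68/3,107/3] -> hit [23,35], descend [2, 4]
  N2 x:[11,35] y:[23,71/2] z:[86/3,107/3] -> hit [86/3,35], descend [1, 5]
    N1 x:[18,25] y:[23,25] z:[86/3,31] -> miss, prune
    N5 x:[11,35] y:[33,71/2] z:[94/3,107/3] -> hit [33,35] leaf, test {P5@t=33, P6(miss)}
  N4 x:[-3,35] y:[63/2,81/2] z:[68/3,82/3] -> miss, prune

Visited [0, 2, 1, 5, 4]. Tests: 5 box, 1 leaf. Nearest: P5.

== RESULT ==
5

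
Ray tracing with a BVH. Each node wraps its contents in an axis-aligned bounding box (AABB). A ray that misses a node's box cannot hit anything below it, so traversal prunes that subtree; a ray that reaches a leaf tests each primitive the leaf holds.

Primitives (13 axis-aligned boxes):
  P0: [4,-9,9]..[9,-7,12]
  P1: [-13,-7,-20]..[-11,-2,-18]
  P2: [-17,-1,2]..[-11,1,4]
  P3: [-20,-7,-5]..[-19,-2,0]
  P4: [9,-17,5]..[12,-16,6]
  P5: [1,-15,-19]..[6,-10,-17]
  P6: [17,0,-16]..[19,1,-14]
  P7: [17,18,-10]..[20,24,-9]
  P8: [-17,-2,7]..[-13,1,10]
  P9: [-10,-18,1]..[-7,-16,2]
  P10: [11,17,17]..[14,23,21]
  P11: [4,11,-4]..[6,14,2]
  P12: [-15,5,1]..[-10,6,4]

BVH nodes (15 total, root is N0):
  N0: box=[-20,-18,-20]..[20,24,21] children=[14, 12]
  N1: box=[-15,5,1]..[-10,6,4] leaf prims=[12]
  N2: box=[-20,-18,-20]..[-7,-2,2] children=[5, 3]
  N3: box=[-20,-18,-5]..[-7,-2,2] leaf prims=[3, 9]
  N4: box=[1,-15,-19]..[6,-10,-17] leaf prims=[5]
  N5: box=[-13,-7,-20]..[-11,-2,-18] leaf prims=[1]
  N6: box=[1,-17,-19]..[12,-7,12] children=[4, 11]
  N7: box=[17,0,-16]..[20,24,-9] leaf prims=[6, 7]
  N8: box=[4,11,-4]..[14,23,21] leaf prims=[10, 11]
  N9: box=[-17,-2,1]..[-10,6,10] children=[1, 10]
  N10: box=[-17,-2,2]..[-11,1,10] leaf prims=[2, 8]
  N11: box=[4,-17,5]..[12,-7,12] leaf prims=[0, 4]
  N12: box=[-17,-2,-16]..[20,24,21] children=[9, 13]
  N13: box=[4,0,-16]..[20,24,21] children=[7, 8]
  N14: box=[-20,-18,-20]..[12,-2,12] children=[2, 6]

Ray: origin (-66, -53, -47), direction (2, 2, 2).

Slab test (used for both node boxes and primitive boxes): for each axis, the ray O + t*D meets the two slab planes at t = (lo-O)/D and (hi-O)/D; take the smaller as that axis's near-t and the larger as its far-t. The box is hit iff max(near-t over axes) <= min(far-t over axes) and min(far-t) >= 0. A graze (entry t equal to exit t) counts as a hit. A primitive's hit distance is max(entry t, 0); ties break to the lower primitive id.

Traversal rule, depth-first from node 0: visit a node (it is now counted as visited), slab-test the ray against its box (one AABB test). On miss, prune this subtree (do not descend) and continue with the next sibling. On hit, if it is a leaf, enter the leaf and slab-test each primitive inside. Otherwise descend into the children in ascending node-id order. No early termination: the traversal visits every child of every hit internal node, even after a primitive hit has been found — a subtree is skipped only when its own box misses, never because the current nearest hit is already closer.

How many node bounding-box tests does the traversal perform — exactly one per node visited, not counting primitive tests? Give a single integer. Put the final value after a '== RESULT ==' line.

Walk:
N0 x:[23,43] y:[35/2,77/2] z:[27/2,34] -> hit [23,34], descend [12, 14]
  N12 x:[49/2,43] y:[51/2,77/2] z:[31/2,34] -> hit [51/2,34], descend [9, 13]
    N9 x:[49/2,28] y:[51/2,59/2] z:[24,57/2] -> hit [51/2,28], descend [1, 10]
      N1 x:[51/2,28] y:[29,59/2] z:[24,51/2] -> miss, prune
      N10 x:[49/2,55/2] y:[51/2,27] z:[49/2,57/2] -> hit [51/2,27] leaf, test {P2(miss), P8(miss)}
    N13 x:[35,43] y:[53/2,77/2] z:[31/2,34] -> miss, prune
  N14 x:[23,39] y:[35/2,51/2] z:[27/2,59/2] -> hit [23,51/2], descend [2, 6]
    N2 x:[23,59/2] y:[35/2,51/2] z:[27/2,49/2] -> hit [23,49/2], descend [3, 5]
      N3 x:[23,59/2] y:[35/2,51/2] z:[21,49/2] -> hit [23,49/2] leaf, test {P3@t=23, P9(miss)}
      N5 x:[53/2,55/2] y:[23,51/2] z:[27/2,29/2] -> miss, prune
    N6 x:[67/2,39] y:[18,23] z:[14,59/2] -> miss, prune

Visited [0, 12, 9, 1, 10, 13, 14, 2, 3, 5, 6]. Tests: 11 box, 2 leaf. Nearest: P3.

== RESULT ==
11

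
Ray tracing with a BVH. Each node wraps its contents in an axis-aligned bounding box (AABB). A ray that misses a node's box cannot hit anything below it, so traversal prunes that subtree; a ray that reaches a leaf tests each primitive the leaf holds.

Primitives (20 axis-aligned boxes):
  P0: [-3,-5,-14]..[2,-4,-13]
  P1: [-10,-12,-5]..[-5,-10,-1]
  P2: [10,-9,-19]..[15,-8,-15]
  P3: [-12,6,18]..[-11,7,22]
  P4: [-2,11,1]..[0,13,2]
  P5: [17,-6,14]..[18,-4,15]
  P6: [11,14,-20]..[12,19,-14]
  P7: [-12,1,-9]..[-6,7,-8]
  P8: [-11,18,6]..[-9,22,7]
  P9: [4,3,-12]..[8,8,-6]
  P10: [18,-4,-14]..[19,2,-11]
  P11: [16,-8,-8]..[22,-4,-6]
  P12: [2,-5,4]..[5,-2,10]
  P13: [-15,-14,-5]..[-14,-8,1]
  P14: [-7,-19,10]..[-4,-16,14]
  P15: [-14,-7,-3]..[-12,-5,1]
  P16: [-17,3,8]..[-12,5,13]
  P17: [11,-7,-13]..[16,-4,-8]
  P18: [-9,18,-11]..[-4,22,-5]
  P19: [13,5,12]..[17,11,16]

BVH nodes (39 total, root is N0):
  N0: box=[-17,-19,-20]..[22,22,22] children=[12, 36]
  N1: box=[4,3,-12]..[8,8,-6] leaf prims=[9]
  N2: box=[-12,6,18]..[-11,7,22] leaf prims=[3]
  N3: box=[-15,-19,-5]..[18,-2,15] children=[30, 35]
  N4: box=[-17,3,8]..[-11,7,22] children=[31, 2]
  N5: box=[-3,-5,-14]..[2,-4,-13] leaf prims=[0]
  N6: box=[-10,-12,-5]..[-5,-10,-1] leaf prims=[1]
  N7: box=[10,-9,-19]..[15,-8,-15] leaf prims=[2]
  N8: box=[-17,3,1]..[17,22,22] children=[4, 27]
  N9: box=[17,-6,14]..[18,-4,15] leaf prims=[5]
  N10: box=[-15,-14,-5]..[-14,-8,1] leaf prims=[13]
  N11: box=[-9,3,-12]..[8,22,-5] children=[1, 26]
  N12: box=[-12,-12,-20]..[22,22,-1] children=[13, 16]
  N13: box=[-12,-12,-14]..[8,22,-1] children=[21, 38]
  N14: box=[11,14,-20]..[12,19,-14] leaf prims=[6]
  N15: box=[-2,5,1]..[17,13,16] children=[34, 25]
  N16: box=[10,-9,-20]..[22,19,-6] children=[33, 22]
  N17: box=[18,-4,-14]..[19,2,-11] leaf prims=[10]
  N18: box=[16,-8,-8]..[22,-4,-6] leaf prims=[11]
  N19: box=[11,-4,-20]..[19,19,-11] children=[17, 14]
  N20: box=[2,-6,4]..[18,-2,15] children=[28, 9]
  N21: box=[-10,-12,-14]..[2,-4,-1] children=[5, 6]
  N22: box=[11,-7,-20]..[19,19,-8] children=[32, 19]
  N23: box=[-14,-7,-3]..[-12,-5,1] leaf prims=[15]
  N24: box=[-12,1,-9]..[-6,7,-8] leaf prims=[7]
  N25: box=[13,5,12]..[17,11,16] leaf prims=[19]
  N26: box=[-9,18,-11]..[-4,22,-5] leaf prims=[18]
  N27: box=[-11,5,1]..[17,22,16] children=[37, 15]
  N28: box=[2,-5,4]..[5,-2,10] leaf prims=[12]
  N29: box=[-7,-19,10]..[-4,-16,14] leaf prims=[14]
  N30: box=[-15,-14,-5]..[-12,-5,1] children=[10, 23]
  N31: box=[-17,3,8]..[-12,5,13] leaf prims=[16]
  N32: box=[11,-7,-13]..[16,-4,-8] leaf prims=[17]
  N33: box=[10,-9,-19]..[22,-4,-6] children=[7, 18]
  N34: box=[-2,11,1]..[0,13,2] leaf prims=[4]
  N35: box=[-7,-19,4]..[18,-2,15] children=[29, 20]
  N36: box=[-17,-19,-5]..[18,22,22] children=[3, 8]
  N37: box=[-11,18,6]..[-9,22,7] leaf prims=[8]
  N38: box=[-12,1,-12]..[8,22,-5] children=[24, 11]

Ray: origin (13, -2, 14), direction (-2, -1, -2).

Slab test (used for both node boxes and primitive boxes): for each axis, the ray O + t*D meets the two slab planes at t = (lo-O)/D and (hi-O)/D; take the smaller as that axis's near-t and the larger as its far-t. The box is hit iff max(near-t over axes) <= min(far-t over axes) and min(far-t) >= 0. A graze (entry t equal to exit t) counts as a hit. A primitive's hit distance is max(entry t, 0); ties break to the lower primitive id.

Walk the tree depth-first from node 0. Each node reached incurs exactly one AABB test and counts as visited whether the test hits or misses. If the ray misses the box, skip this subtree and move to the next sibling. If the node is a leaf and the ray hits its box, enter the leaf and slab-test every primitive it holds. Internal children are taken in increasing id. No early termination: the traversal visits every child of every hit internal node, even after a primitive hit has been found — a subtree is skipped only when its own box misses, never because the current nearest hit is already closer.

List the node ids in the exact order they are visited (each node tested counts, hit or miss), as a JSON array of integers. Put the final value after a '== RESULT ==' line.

Traverse from the root:
N0 x:[-9/2,15] y:[-24,17] z:[-4,17] -> hit [-4,15], descend [12, 36]
  N12 x:[-9/2,25/2] y:[-24,10] z:[15/2,17] -> hit [15/2,10], descend [13, 16]
    N13 x:[5/2,25/2] y:[-24,10] z:[15/2,14] -> hit [15/2,10], descend [21, 38]
      N21 x:[11/2,23/2] y:[2,10] z:[15/2,14] -> hit [15/2,10], descend [5, 6]
        N5 x:[11/2,8] y:[2,3] z:[27/2,14] -> miss, prune
        N6 x:[9,23/2] y:[8,10] z:[15/2,19/2] -> hit [9,19/2] leaf, test {P1@t=9}
      N38 x:[5/2,25/2] y:[-24,-3] z:[19/2,13] -> miss, prune
    N16 x:[-9/2,3/2] y:[-21,7] z:[10,17] -> miss, prune
  N36 x:[-5/2,15] y:[-24,17] z:[-4,19/2] -> hit [-5/2,19/2], descend [3, 8]
    N3 x:[-5/2,14] y:[0,17] z:[-1/2,19/2] -> hit [0,19/2], descend [30, 35]
      N30 x:[25/2,14] y:[3,12] z:[13/2,19/2] -> miss, prune
      N35 x:[-5/2,10] y:[0,17] z:[-1/2,5] -> hit [0,5], descend [20, 29]
        N20 x:[-5/2,11/2] y:[0,4] z:[-1/2,5] -> hit [0,4], descend [9, 28]
          N9 x:[-5/2,-2] y:[2,4] z:[-1/2,0] -> miss, prune
          N28 x:[4,11/2] y:[0,3] z:[2,5] -> miss, prune
        N29 x:[17/2,10] y:[14,17] z:[0,2] -> miss, prune
    N8 x:[-2,15] y:[-24,-5] z:[-4,13/2] -> miss, prune

Visited [0, 12, 13, 21, 5, 6, 38, 16, 36, 3, 30, 35, 20, 9, 28, 29, 8]. Tests: 17 box, 1 leaf. Nearest: P1.

== RESULT ==
[0, 12, 13, 21, 5, 6, 38, 16, 36, 3, 30, 35, 20, 9, 28, 29, 8]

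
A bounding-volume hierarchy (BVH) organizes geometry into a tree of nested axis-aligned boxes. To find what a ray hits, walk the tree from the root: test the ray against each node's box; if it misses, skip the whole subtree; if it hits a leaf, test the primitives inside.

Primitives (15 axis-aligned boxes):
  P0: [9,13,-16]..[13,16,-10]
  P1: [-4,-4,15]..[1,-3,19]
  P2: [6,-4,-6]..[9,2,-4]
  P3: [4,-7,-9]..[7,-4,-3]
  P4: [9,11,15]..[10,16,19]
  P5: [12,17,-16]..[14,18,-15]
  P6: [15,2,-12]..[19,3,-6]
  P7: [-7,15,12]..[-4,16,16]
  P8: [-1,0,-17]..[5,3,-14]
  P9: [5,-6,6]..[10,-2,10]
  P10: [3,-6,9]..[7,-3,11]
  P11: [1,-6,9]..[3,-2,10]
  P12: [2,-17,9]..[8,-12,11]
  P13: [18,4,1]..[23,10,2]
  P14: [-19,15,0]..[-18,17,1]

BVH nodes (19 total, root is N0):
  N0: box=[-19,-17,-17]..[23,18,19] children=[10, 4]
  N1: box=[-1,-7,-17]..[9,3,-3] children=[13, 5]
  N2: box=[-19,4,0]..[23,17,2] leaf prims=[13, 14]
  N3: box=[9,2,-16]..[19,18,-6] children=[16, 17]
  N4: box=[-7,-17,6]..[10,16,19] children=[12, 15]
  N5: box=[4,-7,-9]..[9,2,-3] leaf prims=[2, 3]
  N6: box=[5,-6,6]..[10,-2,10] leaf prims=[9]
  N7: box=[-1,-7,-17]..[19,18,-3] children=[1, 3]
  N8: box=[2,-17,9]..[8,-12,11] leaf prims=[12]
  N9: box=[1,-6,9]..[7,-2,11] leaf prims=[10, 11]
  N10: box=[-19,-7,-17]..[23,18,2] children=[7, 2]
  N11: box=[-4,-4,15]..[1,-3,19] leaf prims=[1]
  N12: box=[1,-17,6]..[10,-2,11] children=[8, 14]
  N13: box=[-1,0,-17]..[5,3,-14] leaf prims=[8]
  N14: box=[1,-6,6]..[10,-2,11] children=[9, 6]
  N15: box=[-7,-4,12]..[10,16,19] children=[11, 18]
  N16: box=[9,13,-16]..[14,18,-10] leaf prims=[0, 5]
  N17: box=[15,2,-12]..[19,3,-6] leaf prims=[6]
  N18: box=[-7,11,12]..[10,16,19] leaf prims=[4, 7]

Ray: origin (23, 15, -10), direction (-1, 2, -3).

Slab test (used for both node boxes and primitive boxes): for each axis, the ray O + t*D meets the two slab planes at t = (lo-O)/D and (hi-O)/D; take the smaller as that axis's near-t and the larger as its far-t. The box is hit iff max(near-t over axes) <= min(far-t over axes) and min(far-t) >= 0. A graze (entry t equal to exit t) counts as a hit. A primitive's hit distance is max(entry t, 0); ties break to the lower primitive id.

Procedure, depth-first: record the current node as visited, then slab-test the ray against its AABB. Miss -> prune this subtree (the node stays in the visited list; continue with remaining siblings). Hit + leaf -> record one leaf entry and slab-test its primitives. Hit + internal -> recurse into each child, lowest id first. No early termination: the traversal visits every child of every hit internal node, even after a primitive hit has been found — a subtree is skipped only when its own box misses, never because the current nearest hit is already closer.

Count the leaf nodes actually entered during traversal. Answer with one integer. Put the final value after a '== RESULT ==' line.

Traverse from the root:
N0 x:[0,42] y:[-16,3/2] z:[-29/3,7/3] -> hit [0,3/2], descend [4, 10]
  N4 x:[13,30] y:[-16,1/2] z:[-29/3,-16/3] -> miss, prune
  N10 x:[0,42] y:[-11,3/2] z:[-4,7/3] -> hit [0,3/2], descend [2, 7]
    N2 x:[0,42] y:[-11/2,1] z:[-4,-10/3] -> miss, prune
    N7 x:[4,24] y:[-11,3/2] z:[-7/3,7/3] -> miss, prune

order=[0, 4, 10, 2, 7]  |boxes|=5  |leaves|=0  hit=miss

== RESULT ==
0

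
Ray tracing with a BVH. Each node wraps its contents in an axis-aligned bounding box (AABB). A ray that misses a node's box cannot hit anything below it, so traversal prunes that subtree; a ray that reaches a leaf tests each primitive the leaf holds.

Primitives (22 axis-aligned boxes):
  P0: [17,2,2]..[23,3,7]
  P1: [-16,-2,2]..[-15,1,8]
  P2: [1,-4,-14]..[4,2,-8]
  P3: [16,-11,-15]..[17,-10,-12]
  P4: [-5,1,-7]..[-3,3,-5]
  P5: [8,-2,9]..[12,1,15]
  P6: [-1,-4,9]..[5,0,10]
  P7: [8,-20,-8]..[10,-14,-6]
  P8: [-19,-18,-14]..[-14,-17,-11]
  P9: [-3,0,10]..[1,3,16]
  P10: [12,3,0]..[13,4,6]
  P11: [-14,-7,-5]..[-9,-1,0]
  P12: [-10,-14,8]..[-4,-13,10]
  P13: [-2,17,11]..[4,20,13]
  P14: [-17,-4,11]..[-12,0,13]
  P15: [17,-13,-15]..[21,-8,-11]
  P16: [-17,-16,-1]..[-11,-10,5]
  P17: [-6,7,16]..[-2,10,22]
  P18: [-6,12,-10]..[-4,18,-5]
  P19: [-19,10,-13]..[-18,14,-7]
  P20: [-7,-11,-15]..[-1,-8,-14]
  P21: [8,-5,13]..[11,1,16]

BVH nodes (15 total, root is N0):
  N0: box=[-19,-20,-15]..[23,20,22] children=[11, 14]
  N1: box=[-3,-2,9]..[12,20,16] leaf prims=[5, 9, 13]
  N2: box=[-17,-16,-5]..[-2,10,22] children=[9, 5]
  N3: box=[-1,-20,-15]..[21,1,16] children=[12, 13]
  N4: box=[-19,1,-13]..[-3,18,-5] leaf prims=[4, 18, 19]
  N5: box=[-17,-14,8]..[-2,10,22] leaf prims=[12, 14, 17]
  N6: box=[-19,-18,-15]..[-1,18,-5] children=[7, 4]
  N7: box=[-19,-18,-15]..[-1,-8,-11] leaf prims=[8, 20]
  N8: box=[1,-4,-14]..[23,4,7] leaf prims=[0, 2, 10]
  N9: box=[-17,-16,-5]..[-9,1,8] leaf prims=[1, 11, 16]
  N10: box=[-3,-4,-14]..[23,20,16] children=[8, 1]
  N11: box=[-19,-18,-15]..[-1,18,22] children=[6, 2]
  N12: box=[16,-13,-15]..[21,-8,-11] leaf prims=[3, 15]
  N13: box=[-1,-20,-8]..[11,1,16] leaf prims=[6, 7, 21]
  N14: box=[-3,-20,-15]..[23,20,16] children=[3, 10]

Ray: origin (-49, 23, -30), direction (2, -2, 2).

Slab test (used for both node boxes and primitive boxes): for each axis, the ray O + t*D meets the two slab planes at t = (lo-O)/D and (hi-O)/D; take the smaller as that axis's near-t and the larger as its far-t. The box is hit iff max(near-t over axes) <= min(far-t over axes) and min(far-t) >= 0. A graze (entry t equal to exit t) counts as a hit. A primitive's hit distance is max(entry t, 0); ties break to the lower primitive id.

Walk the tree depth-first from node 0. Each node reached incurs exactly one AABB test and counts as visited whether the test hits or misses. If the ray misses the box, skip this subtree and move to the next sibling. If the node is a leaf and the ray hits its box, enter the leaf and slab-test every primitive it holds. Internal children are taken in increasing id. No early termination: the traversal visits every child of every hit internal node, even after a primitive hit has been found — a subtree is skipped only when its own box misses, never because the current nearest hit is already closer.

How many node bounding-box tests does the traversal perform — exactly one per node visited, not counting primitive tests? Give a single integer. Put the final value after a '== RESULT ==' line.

Trace the traversal:
N0 x:[15,36] y:[3/2,43/2] z:[15/2,26] -> hit [15,43/2], descend [11, 14]
  N11 x:[15,24] y:[5/2,41/2] z:[15/2,26] -> hit [15,41/2], descend [2, 6]
    N2 x:[16,47/2] y:[13/2,39/2] z:[25/2,26] -> hit [16,39/2], descend [5, 9]
      N5 x:[16,47/2] y:[13/2,37/2] z:[19,26] -> miss, prune
      N9 x:[16,20] y:[11,39/2] z:[25/2,19] -> hit [16,19] leaf, test {P1(miss), P11(miss), P16@t=33/2}
    N6 x:[15,24] y:[5/2,41/2] z:[15/2,25/2] -> miss, prune
  N14 x:[23,36] y:[3/2,43/2] z:[15/2,23] -> miss, prune

7 AABB tests over nodes [0, 11, 2, 5, 9, 6, 14]; 1 leaf entered; closest P16.

== RESULT ==
7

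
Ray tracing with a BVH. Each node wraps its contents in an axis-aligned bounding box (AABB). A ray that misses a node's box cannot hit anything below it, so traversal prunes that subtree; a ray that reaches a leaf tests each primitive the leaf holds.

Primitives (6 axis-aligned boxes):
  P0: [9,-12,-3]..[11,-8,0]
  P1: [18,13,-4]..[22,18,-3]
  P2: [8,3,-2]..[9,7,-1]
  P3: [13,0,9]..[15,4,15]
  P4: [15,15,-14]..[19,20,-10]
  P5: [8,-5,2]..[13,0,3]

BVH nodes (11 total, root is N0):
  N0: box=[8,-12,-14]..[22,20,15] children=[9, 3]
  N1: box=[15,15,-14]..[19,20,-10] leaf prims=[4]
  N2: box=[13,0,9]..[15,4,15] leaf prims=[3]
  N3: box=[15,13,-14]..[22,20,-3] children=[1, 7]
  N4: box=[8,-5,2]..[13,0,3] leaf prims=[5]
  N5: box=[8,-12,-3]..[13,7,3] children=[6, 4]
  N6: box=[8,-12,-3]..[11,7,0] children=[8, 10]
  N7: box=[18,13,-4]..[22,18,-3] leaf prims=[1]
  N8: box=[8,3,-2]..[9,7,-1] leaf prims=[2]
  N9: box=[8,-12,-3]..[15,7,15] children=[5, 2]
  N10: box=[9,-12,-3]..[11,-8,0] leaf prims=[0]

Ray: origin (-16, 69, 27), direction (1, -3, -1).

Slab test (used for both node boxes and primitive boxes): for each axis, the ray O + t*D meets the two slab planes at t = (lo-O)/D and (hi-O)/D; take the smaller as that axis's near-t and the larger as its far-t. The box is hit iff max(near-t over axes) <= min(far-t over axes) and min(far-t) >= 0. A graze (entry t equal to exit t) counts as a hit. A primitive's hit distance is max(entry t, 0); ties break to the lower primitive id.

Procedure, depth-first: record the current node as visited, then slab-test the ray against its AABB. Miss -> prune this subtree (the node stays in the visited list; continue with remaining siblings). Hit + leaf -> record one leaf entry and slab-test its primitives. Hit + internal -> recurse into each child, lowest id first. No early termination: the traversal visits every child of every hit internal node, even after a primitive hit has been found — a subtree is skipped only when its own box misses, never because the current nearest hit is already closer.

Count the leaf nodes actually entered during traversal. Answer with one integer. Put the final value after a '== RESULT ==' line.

Traverse from the root:
N0 x:[24,38] y:[49/3,27] z:[12,41] -> hit [24,27], descend [3, 9]
  N3 x:[31,38] y:[49/3,56/3] z:[30,41] -> miss, prune
  N9 x:[24,31] y:[62/3,27] z:[12,30] -> hit [24,27], descend [2, 5]
    N2 x:[29,31] y:[65/3,23] z:[12,18] -> miss, prune
    N5 x:[24,29] y:[62/3,27] z:[24,30] -> hit [24,27], descend [4, 6]
      N4 x:[24,29] y:[23,74/3] z:[24,25] -> hit [24,74/3] leaf, test {P5@t=24}
      N6 x:[24,27] y:[62/3,27] z:[27,30] -> hit [27,27], descend [8, 10]
        N8 x:[24,25] y:[62/3,22] z:[28,29] -> miss, prune
        N10 x:[25,27] y:[77/3,27] z:[27,30] -> hit [27,27] leaf, test {P0@t=27}

9 AABB tests over nodes [0, 3, 9, 2, 5, 4, 6, 8, 10]; 2 leaves entered; closest P5.

== RESULT ==
2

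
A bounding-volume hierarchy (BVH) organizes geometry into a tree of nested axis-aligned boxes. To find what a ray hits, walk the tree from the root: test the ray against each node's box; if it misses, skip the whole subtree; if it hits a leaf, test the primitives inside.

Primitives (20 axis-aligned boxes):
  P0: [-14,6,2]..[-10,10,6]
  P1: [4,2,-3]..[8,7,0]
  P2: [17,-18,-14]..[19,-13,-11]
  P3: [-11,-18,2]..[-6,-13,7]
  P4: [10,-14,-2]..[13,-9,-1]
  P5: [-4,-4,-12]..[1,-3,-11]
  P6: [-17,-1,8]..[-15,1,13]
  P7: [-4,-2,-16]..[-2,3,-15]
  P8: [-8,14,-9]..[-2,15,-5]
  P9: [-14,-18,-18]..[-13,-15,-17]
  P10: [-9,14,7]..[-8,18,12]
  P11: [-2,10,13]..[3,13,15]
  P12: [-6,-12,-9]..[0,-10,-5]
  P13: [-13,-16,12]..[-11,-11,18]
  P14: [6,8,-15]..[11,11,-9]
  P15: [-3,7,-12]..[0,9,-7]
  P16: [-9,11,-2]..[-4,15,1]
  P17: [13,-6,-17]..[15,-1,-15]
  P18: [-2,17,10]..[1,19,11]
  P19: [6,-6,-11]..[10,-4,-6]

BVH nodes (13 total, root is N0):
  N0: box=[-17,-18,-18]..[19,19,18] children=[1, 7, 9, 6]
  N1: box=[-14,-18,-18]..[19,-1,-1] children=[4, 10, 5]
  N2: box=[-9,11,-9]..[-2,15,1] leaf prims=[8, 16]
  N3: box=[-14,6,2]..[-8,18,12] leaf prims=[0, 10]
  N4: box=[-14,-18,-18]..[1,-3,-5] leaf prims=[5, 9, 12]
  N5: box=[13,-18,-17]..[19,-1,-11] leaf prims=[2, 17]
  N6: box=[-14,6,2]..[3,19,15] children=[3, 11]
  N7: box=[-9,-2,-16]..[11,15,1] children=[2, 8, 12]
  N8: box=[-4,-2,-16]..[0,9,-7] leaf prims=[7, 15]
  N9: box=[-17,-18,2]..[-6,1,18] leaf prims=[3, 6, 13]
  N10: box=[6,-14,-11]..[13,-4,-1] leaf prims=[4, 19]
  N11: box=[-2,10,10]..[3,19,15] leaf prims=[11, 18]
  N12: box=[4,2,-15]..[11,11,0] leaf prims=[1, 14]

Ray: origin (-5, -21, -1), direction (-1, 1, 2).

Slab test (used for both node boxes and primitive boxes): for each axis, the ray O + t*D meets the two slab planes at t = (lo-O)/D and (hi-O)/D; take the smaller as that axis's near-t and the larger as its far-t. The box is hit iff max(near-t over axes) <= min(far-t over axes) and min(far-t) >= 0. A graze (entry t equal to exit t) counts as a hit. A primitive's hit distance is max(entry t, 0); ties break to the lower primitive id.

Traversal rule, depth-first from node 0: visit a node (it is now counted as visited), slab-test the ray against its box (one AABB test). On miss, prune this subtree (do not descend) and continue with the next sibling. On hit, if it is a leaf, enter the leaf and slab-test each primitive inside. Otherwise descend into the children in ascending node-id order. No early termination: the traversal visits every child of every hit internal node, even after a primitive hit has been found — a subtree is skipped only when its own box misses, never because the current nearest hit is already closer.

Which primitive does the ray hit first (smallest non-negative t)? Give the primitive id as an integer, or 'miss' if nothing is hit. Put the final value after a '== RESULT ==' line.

Traverse from the root:
N0 x:[-24,12] y:[3,40] z:[-17/2,19/2] -> hit [3,19/2], descend [1, 6, 7, 9]
  N1 x:[-24,9] y:[3,20] z:[-17/2,0] -> miss, prune
  N6 x:[-8,9] y:[27,40] z:[3/2,8] -> miss, prune
  N7 x:[-16,4] y:[19,36] z:[-15/2,1] -> miss, prune
  N9 x:[1,12] y:[3,22] z:[3/2,19/2] -> hit [3,19/2] leaf, test {P3@t=3, P6(miss), P13@t=13/2}

order=[0, 1, 6, 7, 9]  |boxes|=5  |leaves|=1  hit=P3

== RESULT ==
3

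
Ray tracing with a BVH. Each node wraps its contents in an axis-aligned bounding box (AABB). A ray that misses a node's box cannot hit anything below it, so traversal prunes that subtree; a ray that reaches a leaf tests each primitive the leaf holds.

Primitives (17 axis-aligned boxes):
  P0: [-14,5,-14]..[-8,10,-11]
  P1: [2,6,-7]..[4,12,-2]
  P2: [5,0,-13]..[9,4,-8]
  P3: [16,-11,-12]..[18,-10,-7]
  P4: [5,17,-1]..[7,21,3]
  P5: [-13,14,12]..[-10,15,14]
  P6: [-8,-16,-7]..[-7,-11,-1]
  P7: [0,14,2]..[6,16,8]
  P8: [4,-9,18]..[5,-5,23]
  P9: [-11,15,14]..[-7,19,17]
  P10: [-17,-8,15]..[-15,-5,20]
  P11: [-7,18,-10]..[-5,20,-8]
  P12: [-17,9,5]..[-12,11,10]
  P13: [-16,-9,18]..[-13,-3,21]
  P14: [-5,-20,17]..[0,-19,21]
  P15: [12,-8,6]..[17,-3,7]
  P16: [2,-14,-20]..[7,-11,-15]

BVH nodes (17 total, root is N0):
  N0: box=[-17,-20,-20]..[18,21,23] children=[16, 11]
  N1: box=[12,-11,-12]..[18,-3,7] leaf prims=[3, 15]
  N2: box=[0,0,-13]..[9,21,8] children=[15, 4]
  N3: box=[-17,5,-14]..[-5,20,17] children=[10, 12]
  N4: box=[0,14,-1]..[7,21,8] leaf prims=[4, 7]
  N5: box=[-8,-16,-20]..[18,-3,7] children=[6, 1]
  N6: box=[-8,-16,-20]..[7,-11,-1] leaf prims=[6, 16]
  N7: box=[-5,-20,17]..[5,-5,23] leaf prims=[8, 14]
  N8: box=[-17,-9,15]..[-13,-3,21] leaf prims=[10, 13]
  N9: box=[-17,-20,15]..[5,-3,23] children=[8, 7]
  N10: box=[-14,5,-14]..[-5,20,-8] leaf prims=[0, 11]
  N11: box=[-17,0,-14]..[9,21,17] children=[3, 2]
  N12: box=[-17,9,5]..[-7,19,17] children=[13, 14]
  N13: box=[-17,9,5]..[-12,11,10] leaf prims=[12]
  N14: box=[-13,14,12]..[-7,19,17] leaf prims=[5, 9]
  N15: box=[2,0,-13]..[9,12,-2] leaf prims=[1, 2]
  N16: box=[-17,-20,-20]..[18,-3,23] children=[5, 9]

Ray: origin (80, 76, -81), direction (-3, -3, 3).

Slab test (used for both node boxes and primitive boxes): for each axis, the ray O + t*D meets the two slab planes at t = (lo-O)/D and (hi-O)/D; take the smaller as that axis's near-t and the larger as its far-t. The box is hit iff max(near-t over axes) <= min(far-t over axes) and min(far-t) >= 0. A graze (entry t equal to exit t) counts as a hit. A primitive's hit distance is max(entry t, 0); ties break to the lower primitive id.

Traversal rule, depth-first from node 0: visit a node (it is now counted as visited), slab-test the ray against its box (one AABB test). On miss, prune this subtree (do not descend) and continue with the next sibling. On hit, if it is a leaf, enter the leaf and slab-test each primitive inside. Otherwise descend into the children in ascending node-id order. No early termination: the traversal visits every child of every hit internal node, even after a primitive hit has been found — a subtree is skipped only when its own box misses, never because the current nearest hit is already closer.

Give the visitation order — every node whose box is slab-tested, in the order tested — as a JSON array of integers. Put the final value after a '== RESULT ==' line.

Walk:
N0 x:[62/3,97/3] y:[55/3,32] z:[61/3,104/3] -> hit [62/3,32], descend [11, 16]
  N11 x:[71/3,97/3] y:[55/3,76/3] z:[67/3,98/3] -> hit [71/3,76/3], descend [2, 3]
    N2 x:[71/3,80/3] y:[55/3,76/3] z:[68/3,89/3] -> hit [71/3,76/3], descend [4, 15]
      N4 x:[73/3,80/3] y:[55/3,62/3] z:[80/3,89/3] -> miss, prune
      N15 x:[71/3,26] y:[64/3,76/3] z:[68/3,79/3] -> hit [71/3,76/3] leaf, test {P1(miss), P2@t=24}
    N3 x:[85/3,97/3] y:[56/3,71/3] z:[67/3,98/3] -> miss, prune
  N16 x:[62/3,97/3] y:[79/3,32] z:[61/3,104/3] -> hit [79/3,32], descend [5, 9]
    N5 x:[62/3,88/3] y:[79/3,92/3] z:[61/3,88/3] -> hit [79/3,88/3], descend [1, 6]
      N1 x:[62/3,68/3] y:[79/3,29] z:[23,88/3] -> miss, prune
      N6 x:[73/3,88/3] y:[29,92/3] z:[61/3,80/3] -> miss, prune
    N9 x:[25,97/3] y:[79/3,32] z:[32,104/3] -> hit [32,32], descend [7, 8]
      N7 x:[25,85/3] y:[27,32] z:[98/3,104/3] -> miss, prune
      N8 x:[31,97/3] y:[79/3,85/3] z:[32,34] -> miss, prune

Summary -> nodes [0, 11, 2, 4, 15, 3, 16, 5, 1, 6, 9, 7, 8]; box-tests=13; leaf-entries=1; first=P2

== RESULT ==
[0, 11, 2, 4, 15, 3, 16, 5, 1, 6, 9, 7, 8]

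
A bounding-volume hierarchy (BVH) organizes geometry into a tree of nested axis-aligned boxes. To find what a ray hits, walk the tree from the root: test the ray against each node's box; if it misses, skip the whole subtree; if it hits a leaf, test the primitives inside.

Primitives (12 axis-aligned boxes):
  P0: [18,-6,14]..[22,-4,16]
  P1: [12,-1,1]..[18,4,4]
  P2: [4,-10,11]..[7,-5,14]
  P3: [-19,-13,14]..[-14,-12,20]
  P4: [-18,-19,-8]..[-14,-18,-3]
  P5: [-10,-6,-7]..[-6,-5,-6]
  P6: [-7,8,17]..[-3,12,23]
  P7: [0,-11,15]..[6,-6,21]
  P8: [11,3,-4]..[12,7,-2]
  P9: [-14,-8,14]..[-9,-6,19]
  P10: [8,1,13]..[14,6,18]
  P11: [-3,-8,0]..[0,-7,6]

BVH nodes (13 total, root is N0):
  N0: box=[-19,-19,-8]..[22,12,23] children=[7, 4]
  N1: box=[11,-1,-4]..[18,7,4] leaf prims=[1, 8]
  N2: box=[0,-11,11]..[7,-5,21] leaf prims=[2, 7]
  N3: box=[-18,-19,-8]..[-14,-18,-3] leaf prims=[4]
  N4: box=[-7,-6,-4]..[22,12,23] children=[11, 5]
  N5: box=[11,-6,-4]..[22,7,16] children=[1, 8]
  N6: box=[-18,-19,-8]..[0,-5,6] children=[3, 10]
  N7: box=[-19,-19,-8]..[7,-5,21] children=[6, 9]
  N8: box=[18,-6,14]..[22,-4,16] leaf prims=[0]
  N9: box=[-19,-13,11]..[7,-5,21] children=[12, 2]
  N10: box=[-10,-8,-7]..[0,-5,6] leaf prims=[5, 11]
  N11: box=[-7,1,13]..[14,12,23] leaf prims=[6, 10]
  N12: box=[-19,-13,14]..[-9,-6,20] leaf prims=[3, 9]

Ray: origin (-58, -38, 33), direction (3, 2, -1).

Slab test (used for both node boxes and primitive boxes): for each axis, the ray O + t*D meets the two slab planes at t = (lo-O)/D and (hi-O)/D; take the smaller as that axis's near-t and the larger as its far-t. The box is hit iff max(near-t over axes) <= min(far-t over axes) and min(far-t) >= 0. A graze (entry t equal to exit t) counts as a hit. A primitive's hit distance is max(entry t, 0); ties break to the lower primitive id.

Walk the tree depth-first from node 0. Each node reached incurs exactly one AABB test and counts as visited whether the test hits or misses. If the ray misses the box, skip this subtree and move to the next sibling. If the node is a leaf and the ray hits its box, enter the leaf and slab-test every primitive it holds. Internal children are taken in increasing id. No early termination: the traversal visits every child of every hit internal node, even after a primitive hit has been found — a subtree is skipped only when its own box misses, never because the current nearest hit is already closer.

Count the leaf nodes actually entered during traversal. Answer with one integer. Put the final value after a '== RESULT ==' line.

Trace the traversal:
N0 x:[13,80/3] y:[19/2,25] z:[10,41] -> hit [13,25], descend [4, 7]
  N4 x:[17,80/3] y:[16,25] z:[10,37] -> hit [17,25], descend [5, 11]
    N5 x:[23,80/3] y:[16,45/2] z:[17,37] -> miss, prune
    N11 x:[17,24] y:[39/2,25] z:[10,20] -> hit [39/2,20] leaf, test {P6(miss), P10(miss)}
  N7 x:[13,65/3] y:[19/2,33/2] z:[12,41] -> hit [13,33/2], descend [6, 9]
    N6 x:[40/3,58/3] y:[19/2,33/2] z:[27,41] -> miss, prune
    N9 x:[13,65/3] y:[25/2,33/2] z:[12,22] -> hit [13,33/2], descend [2, 12]
      N2 x:[58/3,65/3] y:[27/2,33/2] z:[12,22] -> miss, prune
      N12 x:[13,49/3] y:[25/2,16] z:[13,19] -> hit [13,16] leaf, test {P3@t=13, P9@t=15}

9 AABB tests over nodes [0, 4, 5, 11, 7, 6, 9, 2, 12]; 2 leaves entered; closest P3.

== RESULT ==
2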